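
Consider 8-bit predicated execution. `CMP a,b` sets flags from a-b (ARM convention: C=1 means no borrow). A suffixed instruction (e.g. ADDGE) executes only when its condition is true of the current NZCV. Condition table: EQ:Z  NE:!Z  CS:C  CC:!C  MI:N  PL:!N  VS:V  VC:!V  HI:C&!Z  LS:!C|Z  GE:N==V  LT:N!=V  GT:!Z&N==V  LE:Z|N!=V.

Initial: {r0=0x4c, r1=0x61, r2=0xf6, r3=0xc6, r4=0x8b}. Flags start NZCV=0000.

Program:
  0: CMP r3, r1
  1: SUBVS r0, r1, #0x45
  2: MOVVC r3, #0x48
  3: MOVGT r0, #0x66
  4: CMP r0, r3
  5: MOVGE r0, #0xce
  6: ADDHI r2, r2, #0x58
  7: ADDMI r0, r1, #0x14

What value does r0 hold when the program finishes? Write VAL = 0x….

VAL = 0xce

[0] flags=0011 → (cmp)
[1] flags=0011 VS?T → r0=0x1c
[2] flags=0011 VC?F → skip
[3] flags=0011 GT?F → skip
[4] flags=0000 → (cmp)
[5] flags=0000 GE?T → r0=0xce
[6] flags=0000 HI?F → skip
[7] flags=0000 MI?F → skip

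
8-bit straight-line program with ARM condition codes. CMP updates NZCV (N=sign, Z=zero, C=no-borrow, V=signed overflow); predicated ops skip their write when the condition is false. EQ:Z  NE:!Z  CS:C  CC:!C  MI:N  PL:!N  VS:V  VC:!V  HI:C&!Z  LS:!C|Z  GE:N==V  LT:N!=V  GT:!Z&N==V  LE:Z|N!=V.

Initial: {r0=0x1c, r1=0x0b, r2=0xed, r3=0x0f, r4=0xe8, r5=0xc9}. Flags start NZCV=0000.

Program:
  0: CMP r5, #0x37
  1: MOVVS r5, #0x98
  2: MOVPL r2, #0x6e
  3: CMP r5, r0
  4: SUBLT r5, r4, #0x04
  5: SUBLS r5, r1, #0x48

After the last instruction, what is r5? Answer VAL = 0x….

VAL = 0xe4

[0] flags=1010 → (cmp)
[1] flags=1010 VS?F → skip
[2] flags=1010 PL?F → skip
[3] flags=1010 → (cmp)
[4] flags=1010 LT?T → r5=0xe4
[5] flags=1010 LS?F → skip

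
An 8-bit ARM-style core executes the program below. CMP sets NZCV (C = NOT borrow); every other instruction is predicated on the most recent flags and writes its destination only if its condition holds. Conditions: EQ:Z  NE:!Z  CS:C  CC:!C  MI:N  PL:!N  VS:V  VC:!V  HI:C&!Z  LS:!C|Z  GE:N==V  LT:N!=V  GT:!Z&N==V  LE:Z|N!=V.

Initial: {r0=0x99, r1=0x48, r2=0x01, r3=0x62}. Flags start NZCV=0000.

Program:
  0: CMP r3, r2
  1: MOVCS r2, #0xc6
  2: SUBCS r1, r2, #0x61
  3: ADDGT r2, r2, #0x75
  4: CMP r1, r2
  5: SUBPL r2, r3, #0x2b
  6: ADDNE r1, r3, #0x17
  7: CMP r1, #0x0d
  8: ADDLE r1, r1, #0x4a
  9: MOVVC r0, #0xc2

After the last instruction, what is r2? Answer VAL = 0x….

[0] flags=0010 → (cmp)
[1] flags=0010 CS?T → r2=0xc6
[2] flags=0010 CS?T → r1=0x65
[3] flags=0010 GT?T → r2=0x3b
[4] flags=0010 → (cmp)
[5] flags=0010 PL?T → r2=0x37
[6] flags=0010 NE?T → r1=0x79
[7] flags=0010 → (cmp)
[8] flags=0010 LE?F → skip
[9] flags=0010 VC?T → r0=0xc2

VAL = 0x37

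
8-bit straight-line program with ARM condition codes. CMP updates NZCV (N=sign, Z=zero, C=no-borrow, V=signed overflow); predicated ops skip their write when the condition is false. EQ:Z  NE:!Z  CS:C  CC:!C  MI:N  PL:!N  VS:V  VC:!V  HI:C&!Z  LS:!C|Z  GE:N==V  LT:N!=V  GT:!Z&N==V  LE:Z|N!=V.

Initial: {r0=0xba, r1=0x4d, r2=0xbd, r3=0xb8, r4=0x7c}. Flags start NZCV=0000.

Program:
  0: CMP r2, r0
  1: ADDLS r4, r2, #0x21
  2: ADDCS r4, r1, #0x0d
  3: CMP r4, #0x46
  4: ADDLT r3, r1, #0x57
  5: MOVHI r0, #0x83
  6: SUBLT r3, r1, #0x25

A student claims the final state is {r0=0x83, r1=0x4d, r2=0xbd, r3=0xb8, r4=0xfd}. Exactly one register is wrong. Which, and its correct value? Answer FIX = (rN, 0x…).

FIX = (r4, 0x5a)

0: ✓ CMP  NZCV=0010
1: · ADDLS
2: ✓ ADDCS  r4←0x5a
3: ✓ CMP  NZCV=0010
4: · ADDLT
5: ✓ MOVHI  r0←0x83
6: · SUBLT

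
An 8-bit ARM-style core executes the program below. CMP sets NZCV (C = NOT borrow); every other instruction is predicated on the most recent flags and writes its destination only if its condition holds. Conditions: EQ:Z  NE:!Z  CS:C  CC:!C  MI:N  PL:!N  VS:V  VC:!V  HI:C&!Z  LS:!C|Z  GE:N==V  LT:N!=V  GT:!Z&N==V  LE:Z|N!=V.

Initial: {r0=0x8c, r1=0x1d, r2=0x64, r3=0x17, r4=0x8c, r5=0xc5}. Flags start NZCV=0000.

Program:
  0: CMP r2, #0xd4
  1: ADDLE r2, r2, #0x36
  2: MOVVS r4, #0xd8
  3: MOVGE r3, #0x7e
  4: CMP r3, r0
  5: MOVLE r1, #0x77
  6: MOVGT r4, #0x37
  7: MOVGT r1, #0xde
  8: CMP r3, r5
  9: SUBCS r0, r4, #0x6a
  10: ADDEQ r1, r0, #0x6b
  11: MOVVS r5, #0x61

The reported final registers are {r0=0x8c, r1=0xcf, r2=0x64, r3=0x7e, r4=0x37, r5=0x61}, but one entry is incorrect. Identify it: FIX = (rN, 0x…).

FIX = (r1, 0xde)

0: ✓ CMP  NZCV=1001
1: · ADDLE
2: ✓ MOVVS  r4←0xd8
3: ✓ MOVGE  r3←0x7e
4: ✓ CMP  NZCV=1001
5: · MOVLE
6: ✓ MOVGT  r4←0x37
7: ✓ MOVGT  r1←0xde
8: ✓ CMP  NZCV=1001
9: · SUBCS
10: · ADDEQ
11: ✓ MOVVS  r5←0x61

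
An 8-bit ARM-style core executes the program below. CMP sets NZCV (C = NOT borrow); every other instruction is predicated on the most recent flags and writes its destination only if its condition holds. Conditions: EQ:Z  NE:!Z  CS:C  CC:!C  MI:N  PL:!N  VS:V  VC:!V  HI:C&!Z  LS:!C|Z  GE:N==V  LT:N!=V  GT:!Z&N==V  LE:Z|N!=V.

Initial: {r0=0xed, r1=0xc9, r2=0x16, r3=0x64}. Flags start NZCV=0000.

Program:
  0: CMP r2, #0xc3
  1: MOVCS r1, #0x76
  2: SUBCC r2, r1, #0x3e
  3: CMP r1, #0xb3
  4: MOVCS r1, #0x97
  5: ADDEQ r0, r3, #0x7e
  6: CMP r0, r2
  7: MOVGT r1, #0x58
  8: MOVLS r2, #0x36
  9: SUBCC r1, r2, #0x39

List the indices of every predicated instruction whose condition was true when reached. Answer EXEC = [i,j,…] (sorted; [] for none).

0: ✓ CMP  NZCV=0000
1: · MOVCS
2: ✓ SUBCC  r2←0x8b
3: ✓ CMP  NZCV=0010
4: ✓ MOVCS  r1←0x97
5: · ADDEQ
6: ✓ CMP  NZCV=0010
7: ✓ MOVGT  r1←0x58
8: · MOVLS
9: · SUBCC

EXEC = [2,4,7]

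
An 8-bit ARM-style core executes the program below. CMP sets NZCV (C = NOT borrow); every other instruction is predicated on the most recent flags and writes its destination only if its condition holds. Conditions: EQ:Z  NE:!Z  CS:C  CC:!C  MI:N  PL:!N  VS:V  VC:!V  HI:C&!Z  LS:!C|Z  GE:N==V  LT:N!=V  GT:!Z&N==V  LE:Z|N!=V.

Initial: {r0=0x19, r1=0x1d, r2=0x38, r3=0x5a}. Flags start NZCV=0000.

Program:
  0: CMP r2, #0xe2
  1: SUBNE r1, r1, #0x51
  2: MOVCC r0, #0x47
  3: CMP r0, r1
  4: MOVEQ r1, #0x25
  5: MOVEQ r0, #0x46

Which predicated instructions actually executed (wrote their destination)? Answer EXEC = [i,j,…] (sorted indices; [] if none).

EXEC = [1,2]

0: ✓ CMP  NZCV=0000
1: ✓ SUBNE  r1←0xcc
2: ✓ MOVCC  r0←0x47
3: ✓ CMP  NZCV=0000
4: · MOVEQ
5: · MOVEQ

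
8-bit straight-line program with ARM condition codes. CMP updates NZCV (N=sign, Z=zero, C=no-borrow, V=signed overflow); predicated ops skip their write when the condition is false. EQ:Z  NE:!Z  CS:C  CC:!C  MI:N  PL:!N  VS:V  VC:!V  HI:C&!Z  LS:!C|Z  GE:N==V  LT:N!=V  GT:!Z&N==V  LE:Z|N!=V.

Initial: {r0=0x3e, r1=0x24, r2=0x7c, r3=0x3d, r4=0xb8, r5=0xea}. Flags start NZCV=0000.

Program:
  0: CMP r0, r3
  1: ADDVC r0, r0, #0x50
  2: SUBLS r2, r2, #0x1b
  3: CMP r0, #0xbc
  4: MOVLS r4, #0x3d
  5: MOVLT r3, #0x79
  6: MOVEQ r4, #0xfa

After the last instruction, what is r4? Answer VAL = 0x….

[0] flags=0010 → (cmp)
[1] flags=0010 VC?T → r0=0x8e
[2] flags=0010 LS?F → skip
[3] flags=1000 → (cmp)
[4] flags=1000 LS?T → r4=0x3d
[5] flags=1000 LT?T → r3=0x79
[6] flags=1000 EQ?F → skip

VAL = 0x3d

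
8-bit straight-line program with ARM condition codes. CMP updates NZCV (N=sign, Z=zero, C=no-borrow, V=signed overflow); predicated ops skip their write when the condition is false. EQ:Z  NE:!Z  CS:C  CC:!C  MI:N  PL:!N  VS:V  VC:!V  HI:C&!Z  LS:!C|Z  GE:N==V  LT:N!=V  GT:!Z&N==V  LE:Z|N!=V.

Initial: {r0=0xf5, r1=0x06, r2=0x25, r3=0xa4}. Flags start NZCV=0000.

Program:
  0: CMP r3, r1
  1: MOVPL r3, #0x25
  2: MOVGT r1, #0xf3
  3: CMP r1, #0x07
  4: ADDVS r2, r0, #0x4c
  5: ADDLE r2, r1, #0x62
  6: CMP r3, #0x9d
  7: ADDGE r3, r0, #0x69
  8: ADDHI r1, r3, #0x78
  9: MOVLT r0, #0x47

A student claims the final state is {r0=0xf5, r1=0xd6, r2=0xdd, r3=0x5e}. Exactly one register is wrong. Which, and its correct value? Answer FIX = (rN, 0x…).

FIX = (r2, 0x68)

[0] flags=1010 → (cmp)
[1] flags=1010 PL?F → skip
[2] flags=1010 GT?F → skip
[3] flags=1000 → (cmp)
[4] flags=1000 VS?F → skip
[5] flags=1000 LE?T → r2=0x68
[6] flags=0010 → (cmp)
[7] flags=0010 GE?T → r3=0x5e
[8] flags=0010 HI?T → r1=0xd6
[9] flags=0010 LT?F → skip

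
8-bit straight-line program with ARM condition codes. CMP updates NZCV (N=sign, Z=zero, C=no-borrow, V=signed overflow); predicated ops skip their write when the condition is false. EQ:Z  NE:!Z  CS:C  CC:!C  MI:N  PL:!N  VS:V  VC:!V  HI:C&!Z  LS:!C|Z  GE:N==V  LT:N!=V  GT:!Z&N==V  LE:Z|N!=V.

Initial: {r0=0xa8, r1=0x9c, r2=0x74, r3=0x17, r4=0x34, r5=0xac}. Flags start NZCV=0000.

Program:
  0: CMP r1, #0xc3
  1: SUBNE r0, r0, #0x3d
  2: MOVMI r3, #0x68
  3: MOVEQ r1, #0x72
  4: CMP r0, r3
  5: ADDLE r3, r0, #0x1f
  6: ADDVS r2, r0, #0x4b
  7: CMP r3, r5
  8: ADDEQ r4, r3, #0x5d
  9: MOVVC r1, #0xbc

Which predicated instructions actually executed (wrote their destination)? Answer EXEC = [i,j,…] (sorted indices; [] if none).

EXEC = [1,2]

0: ✓ CMP  NZCV=1000
1: ✓ SUBNE  r0←0x6b
2: ✓ MOVMI  r3←0x68
3: · MOVEQ
4: ✓ CMP  NZCV=0010
5: · ADDLE
6: · ADDVS
7: ✓ CMP  NZCV=1001
8: · ADDEQ
9: · MOVVC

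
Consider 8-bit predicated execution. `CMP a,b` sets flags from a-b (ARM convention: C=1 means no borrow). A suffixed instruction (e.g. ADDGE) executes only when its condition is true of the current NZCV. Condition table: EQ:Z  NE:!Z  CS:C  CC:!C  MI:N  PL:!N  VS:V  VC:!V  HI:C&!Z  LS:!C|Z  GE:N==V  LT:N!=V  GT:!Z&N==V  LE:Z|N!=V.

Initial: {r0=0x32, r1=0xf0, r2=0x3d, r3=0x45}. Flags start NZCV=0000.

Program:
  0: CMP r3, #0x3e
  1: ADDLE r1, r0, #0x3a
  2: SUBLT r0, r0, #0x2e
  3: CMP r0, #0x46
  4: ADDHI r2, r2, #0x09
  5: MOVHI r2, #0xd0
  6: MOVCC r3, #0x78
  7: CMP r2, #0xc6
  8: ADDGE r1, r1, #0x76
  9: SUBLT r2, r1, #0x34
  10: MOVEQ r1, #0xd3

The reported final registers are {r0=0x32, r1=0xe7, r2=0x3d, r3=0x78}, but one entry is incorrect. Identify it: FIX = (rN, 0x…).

FIX = (r1, 0x66)

[0] flags=0010 → (cmp)
[1] flags=0010 LE?F → skip
[2] flags=0010 LT?F → skip
[3] flags=1000 → (cmp)
[4] flags=1000 HI?F → skip
[5] flags=1000 HI?F → skip
[6] flags=1000 CC?T → r3=0x78
[7] flags=0000 → (cmp)
[8] flags=0000 GE?T → r1=0x66
[9] flags=0000 LT?F → skip
[10] flags=0000 EQ?F → skip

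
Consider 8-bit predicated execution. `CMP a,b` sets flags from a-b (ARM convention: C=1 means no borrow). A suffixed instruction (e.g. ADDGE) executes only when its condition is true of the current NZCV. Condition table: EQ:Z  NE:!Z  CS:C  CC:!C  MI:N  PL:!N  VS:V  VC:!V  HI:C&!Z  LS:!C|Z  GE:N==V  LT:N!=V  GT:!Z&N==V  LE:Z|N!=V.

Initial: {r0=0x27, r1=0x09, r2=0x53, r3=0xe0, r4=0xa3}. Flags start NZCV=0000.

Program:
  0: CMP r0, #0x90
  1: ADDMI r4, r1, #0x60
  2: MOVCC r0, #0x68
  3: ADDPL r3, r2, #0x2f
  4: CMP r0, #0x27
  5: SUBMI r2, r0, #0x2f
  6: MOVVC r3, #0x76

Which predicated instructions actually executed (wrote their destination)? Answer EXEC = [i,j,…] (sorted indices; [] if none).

EXEC = [1,2,6]

0: ✓ CMP  NZCV=1001
1: ✓ ADDMI  r4←0x69
2: ✓ MOVCC  r0←0x68
3: · ADDPL
4: ✓ CMP  NZCV=0010
5: · SUBMI
6: ✓ MOVVC  r3←0x76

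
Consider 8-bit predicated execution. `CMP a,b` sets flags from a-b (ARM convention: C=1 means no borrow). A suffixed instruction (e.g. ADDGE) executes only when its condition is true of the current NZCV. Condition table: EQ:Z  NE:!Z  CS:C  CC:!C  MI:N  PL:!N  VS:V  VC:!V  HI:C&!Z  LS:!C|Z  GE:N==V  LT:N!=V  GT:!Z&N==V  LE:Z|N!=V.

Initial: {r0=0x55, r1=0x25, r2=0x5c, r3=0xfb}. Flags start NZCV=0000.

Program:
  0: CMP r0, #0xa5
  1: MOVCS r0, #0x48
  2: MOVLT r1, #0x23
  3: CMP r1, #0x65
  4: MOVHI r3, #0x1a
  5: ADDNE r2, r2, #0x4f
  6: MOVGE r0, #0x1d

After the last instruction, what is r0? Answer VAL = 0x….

0: ✓ CMP  NZCV=1001
1: · MOVCS
2: · MOVLT
3: ✓ CMP  NZCV=1000
4: · MOVHI
5: ✓ ADDNE  r2←0xab
6: · MOVGE

VAL = 0x55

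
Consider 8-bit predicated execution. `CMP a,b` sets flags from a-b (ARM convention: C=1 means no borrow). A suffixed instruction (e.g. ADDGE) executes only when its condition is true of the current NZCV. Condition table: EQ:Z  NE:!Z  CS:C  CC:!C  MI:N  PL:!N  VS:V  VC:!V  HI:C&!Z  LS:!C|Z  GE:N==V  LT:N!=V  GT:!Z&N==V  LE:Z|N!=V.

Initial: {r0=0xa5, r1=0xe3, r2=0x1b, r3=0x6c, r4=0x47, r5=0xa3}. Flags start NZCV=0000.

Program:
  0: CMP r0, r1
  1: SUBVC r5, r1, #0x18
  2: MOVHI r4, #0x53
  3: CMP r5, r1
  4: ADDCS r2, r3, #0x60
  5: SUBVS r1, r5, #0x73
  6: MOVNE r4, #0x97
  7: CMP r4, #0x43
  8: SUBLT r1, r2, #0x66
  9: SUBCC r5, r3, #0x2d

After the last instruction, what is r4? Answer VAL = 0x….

VAL = 0x97

[0] flags=1000 → (cmp)
[1] flags=1000 VC?T → r5=0xcb
[2] flags=1000 HI?F → skip
[3] flags=1000 → (cmp)
[4] flags=1000 CS?F → skip
[5] flags=1000 VS?F → skip
[6] flags=1000 NE?T → r4=0x97
[7] flags=0011 → (cmp)
[8] flags=0011 LT?T → r1=0xb5
[9] flags=0011 CC?F → skip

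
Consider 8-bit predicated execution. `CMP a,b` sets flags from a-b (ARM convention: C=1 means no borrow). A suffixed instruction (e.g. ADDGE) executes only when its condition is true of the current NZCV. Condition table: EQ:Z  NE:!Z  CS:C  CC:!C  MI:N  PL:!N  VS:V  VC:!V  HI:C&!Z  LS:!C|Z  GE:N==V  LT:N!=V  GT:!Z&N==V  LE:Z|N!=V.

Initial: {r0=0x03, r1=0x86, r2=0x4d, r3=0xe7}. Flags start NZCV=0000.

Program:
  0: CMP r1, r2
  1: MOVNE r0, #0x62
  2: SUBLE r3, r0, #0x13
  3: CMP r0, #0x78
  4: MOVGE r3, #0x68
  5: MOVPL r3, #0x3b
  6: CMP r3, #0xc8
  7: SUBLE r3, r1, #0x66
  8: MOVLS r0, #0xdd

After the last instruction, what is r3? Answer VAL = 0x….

0: ✓ CMP  NZCV=0011
1: ✓ MOVNE  r0←0x62
2: ✓ SUBLE  r3←0x4f
3: ✓ CMP  NZCV=1000
4: · MOVGE
5: · MOVPL
6: ✓ CMP  NZCV=1001
7: · SUBLE
8: ✓ MOVLS  r0←0xdd

VAL = 0x4f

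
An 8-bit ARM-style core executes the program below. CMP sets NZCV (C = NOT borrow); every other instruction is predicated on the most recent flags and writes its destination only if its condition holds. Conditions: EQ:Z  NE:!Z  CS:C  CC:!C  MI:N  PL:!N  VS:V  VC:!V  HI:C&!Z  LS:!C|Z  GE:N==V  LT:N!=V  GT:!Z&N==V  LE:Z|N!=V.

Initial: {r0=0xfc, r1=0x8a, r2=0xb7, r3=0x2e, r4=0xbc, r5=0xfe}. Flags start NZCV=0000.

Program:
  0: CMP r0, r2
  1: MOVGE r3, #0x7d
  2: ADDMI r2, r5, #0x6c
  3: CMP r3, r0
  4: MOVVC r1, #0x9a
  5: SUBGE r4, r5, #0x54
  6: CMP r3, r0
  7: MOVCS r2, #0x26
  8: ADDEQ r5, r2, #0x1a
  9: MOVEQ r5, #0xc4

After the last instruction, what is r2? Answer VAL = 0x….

VAL = 0xb7

[0] flags=0010 → (cmp)
[1] flags=0010 GE?T → r3=0x7d
[2] flags=0010 MI?F → skip
[3] flags=1001 → (cmp)
[4] flags=1001 VC?F → skip
[5] flags=1001 GE?T → r4=0xaa
[6] flags=1001 → (cmp)
[7] flags=1001 CS?F → skip
[8] flags=1001 EQ?F → skip
[9] flags=1001 EQ?F → skip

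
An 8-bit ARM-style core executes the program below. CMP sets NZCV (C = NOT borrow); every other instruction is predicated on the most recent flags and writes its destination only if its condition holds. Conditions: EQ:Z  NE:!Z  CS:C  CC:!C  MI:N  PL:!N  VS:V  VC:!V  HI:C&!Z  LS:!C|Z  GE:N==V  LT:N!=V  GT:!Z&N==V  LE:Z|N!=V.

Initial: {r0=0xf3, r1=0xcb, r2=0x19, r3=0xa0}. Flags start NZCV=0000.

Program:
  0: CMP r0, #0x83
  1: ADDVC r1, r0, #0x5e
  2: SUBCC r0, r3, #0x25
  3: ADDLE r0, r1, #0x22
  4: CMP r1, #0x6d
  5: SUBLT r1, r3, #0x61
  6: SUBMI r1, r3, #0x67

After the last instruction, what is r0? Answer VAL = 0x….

VAL = 0xf3

0: ✓ CMP  NZCV=0010
1: ✓ ADDVC  r1←0x51
2: · SUBCC
3: · ADDLE
4: ✓ CMP  NZCV=1000
5: ✓ SUBLT  r1←0x3f
6: ✓ SUBMI  r1←0x39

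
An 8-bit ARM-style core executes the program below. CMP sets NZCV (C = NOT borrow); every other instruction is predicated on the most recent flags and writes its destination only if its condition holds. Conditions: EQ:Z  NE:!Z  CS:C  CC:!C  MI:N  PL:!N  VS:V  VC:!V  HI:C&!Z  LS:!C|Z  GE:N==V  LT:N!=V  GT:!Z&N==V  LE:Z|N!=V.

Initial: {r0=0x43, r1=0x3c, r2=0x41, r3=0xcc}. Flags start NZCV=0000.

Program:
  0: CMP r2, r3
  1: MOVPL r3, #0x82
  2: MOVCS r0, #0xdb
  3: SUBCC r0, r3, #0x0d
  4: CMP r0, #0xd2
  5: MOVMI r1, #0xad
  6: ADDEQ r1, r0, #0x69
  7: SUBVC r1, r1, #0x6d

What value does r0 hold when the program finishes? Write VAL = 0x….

VAL = 0x75

[0] flags=0000 → (cmp)
[1] flags=0000 PL?T → r3=0x82
[2] flags=0000 CS?F → skip
[3] flags=0000 CC?T → r0=0x75
[4] flags=1001 → (cmp)
[5] flags=1001 MI?T → r1=0xad
[6] flags=1001 EQ?F → skip
[7] flags=1001 VC?F → skip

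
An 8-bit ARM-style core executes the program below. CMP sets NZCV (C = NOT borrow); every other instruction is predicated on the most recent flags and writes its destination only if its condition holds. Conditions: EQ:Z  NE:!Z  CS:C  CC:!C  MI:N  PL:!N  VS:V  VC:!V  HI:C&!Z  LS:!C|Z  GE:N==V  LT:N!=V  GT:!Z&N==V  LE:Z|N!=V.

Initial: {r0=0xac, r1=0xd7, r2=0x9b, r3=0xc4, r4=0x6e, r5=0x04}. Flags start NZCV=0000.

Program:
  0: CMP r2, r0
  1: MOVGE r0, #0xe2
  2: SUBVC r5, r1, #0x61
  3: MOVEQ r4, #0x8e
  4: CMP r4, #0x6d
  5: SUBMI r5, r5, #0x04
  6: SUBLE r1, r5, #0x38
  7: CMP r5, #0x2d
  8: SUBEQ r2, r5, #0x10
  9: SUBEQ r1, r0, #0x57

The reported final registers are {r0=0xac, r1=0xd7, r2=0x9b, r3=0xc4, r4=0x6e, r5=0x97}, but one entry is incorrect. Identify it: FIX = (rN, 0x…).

[0] flags=1000 → (cmp)
[1] flags=1000 GE?F → skip
[2] flags=1000 VC?T → r5=0x76
[3] flags=1000 EQ?F → skip
[4] flags=0010 → (cmp)
[5] flags=0010 MI?F → skip
[6] flags=0010 LE?F → skip
[7] flags=0010 → (cmp)
[8] flags=0010 EQ?F → skip
[9] flags=0010 EQ?F → skip

FIX = (r5, 0x76)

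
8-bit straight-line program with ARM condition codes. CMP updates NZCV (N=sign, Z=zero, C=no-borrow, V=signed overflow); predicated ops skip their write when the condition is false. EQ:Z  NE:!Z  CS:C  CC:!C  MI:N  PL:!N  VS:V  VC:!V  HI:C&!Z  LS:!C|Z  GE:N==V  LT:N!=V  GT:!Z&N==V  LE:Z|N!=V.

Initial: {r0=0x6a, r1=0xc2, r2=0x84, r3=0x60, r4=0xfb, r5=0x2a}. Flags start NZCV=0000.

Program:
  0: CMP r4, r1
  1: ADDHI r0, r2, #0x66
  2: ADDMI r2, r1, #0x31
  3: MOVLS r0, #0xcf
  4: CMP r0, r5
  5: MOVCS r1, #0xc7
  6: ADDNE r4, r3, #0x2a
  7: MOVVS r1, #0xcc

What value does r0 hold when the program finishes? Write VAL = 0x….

VAL = 0xea

0: ✓ CMP  NZCV=0010
1: ✓ ADDHI  r0←0xea
2: · ADDMI
3: · MOVLS
4: ✓ CMP  NZCV=1010
5: ✓ MOVCS  r1←0xc7
6: ✓ ADDNE  r4←0x8a
7: · MOVVS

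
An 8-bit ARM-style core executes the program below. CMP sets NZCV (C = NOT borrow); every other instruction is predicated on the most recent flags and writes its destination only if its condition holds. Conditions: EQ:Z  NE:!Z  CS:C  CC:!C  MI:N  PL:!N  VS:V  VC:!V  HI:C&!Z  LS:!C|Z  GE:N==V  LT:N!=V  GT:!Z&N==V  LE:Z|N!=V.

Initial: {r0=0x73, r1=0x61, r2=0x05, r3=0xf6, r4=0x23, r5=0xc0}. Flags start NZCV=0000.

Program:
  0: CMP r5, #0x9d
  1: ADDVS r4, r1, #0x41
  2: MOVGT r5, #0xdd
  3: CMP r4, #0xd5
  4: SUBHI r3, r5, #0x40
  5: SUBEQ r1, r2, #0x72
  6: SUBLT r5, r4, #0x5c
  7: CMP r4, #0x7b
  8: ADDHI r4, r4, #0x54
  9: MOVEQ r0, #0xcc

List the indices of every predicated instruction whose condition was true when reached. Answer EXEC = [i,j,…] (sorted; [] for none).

EXEC = [2]

[0] flags=0010 → (cmp)
[1] flags=0010 VS?F → skip
[2] flags=0010 GT?T → r5=0xdd
[3] flags=0000 → (cmp)
[4] flags=0000 HI?F → skip
[5] flags=0000 EQ?F → skip
[6] flags=0000 LT?F → skip
[7] flags=1000 → (cmp)
[8] flags=1000 HI?F → skip
[9] flags=1000 EQ?F → skip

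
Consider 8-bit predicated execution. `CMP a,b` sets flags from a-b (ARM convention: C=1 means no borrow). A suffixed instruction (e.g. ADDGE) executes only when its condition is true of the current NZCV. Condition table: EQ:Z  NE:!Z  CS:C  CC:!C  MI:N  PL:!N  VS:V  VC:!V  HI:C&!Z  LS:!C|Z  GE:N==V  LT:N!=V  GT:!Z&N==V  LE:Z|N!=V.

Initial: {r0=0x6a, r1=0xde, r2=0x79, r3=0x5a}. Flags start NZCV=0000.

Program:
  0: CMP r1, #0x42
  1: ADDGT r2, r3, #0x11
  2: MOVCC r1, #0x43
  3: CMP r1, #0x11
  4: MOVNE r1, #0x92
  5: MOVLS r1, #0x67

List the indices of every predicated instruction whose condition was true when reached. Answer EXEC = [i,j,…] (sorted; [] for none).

EXEC = [4]

[0] flags=1010 → (cmp)
[1] flags=1010 GT?F → skip
[2] flags=1010 CC?F → skip
[3] flags=1010 → (cmp)
[4] flags=1010 NE?T → r1=0x92
[5] flags=1010 LS?F → skip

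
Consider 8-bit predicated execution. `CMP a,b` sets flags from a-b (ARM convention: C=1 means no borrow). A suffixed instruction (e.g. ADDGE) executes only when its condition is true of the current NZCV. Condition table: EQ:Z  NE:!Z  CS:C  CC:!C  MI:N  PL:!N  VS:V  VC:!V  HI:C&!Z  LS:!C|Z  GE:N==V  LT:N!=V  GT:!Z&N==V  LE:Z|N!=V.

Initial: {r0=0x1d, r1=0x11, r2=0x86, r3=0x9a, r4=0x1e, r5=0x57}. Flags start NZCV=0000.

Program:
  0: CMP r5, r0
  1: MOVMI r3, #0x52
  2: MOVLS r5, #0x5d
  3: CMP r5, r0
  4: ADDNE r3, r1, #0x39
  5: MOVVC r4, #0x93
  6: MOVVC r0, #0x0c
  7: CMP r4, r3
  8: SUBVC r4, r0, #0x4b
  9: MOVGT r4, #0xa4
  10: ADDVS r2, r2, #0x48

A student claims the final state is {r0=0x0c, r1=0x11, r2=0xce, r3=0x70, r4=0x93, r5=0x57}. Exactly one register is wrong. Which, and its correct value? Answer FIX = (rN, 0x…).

0: ✓ CMP  NZCV=0010
1: · MOVMI
2: · MOVLS
3: ✓ CMP  NZCV=0010
4: ✓ ADDNE  r3←0x4a
5: ✓ MOVVC  r4←0x93
6: ✓ MOVVC  r0←0x0c
7: ✓ CMP  NZCV=0011
8: · SUBVC
9: · MOVGT
10: ✓ ADDVS  r2←0xce

FIX = (r3, 0x4a)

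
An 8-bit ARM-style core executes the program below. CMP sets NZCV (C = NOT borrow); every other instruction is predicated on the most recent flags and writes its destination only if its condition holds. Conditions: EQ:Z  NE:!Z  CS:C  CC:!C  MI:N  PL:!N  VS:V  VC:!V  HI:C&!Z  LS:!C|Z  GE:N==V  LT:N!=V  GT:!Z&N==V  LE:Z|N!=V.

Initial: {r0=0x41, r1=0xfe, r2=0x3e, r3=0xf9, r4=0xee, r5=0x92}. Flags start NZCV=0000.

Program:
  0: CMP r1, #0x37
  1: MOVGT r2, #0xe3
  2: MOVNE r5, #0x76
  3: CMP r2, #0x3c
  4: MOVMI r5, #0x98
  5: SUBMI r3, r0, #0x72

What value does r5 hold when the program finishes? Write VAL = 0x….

[0] flags=1010 → (cmp)
[1] flags=1010 GT?F → skip
[2] flags=1010 NE?T → r5=0x76
[3] flags=0010 → (cmp)
[4] flags=0010 MI?F → skip
[5] flags=0010 MI?F → skip

VAL = 0x76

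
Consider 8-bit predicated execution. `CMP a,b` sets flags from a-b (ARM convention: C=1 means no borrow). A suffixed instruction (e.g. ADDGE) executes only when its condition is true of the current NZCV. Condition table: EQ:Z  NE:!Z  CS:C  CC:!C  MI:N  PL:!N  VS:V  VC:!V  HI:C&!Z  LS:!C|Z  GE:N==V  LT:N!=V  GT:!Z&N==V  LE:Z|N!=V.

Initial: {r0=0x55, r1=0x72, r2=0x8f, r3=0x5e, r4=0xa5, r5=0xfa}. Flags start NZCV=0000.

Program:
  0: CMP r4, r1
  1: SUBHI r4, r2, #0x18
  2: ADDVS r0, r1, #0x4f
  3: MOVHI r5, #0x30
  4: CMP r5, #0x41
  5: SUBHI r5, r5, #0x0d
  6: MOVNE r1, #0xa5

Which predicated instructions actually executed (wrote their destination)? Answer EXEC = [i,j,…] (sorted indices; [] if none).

[0] flags=0011 → (cmp)
[1] flags=0011 HI?T → r4=0x77
[2] flags=0011 VS?T → r0=0xc1
[3] flags=0011 HI?T → r5=0x30
[4] flags=1000 → (cmp)
[5] flags=1000 HI?F → skip
[6] flags=1000 NE?T → r1=0xa5

EXEC = [1,2,3,6]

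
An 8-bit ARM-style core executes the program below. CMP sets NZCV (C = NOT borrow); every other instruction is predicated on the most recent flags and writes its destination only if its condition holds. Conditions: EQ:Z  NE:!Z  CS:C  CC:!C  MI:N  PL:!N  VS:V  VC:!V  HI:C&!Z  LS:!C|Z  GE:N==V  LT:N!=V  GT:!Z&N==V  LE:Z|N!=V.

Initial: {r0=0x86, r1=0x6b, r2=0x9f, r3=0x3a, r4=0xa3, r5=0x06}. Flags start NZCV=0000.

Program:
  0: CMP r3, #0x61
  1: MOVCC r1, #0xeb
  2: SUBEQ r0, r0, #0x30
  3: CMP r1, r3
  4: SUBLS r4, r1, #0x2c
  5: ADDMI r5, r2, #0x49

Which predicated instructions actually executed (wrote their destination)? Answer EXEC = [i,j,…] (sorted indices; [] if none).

EXEC = [1,5]

0: ✓ CMP  NZCV=1000
1: ✓ MOVCC  r1←0xeb
2: · SUBEQ
3: ✓ CMP  NZCV=1010
4: · SUBLS
5: ✓ ADDMI  r5←0xe8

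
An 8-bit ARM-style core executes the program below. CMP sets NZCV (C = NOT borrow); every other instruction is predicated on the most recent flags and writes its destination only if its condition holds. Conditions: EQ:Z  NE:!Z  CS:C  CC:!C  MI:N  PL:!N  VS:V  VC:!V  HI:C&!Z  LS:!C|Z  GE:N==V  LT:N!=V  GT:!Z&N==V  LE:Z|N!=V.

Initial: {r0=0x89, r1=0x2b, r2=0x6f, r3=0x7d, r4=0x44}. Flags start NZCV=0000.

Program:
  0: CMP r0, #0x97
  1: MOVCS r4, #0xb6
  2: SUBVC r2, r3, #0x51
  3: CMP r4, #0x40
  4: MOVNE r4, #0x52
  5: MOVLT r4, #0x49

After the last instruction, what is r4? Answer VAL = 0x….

0: ✓ CMP  NZCV=1000
1: · MOVCS
2: ✓ SUBVC  r2←0x2c
3: ✓ CMP  NZCV=0010
4: ✓ MOVNE  r4←0x52
5: · MOVLT

VAL = 0x52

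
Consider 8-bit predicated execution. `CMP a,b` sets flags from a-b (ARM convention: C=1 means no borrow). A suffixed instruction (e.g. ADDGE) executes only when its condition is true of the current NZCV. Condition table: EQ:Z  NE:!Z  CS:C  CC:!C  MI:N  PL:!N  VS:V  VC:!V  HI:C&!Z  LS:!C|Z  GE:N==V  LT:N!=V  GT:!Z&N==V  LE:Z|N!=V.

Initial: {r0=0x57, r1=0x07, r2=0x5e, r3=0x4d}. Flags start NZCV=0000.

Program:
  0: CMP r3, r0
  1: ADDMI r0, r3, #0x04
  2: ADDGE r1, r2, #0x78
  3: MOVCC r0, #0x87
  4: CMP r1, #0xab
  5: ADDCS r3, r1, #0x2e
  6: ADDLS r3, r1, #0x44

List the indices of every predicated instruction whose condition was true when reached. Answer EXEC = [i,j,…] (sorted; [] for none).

EXEC = [1,3,6]

0: ✓ CMP  NZCV=1000
1: ✓ ADDMI  r0←0x51
2: · ADDGE
3: ✓ MOVCC  r0←0x87
4: ✓ CMP  NZCV=0000
5: · ADDCS
6: ✓ ADDLS  r3←0x4b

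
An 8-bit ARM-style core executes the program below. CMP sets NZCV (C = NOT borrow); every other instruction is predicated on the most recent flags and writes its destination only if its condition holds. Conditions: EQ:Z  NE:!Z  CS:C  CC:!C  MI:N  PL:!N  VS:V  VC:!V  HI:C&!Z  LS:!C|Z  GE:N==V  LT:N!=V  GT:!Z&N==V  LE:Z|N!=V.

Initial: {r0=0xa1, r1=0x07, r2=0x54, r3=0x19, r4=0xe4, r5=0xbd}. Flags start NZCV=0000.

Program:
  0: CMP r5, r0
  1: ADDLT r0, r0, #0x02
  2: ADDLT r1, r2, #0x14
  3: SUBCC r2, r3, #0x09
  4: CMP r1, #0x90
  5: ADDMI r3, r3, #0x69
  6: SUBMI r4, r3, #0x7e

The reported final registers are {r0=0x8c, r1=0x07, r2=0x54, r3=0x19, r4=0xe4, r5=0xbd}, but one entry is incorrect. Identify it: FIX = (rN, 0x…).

[0] flags=0010 → (cmp)
[1] flags=0010 LT?F → skip
[2] flags=0010 LT?F → skip
[3] flags=0010 CC?F → skip
[4] flags=0000 → (cmp)
[5] flags=0000 MI?F → skip
[6] flags=0000 MI?F → skip

FIX = (r0, 0xa1)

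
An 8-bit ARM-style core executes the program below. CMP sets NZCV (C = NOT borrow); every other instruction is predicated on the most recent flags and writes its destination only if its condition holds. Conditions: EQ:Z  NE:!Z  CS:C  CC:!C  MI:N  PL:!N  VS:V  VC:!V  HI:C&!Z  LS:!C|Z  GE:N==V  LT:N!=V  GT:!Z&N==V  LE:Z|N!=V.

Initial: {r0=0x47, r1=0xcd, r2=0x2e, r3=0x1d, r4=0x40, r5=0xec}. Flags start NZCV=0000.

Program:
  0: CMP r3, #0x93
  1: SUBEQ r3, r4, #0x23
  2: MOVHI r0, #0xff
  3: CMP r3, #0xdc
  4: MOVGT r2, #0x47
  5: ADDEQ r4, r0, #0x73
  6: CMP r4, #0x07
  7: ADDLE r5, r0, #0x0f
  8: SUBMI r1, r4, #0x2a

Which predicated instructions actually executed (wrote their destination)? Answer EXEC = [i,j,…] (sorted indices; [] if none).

[0] flags=1001 → (cmp)
[1] flags=1001 EQ?F → skip
[2] flags=1001 HI?F → skip
[3] flags=0000 → (cmp)
[4] flags=0000 GT?T → r2=0x47
[5] flags=0000 EQ?F → skip
[6] flags=0010 → (cmp)
[7] flags=0010 LE?F → skip
[8] flags=0010 MI?F → skip

EXEC = [4]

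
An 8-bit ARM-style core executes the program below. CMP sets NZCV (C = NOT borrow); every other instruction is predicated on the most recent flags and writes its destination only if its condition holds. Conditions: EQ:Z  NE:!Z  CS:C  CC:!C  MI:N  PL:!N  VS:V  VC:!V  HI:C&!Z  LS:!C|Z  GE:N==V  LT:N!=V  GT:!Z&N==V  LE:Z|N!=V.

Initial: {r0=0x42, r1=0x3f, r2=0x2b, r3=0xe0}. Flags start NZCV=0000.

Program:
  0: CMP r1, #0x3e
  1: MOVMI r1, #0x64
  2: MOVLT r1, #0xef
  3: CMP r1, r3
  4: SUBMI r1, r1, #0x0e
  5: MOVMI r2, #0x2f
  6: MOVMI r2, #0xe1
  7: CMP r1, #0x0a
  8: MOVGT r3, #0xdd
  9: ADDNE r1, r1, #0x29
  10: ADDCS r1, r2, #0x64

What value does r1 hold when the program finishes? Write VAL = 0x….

VAL = 0x8f

0: ✓ CMP  NZCV=0010
1: · MOVMI
2: · MOVLT
3: ✓ CMP  NZCV=0000
4: · SUBMI
5: · MOVMI
6: · MOVMI
7: ✓ CMP  NZCV=0010
8: ✓ MOVGT  r3←0xdd
9: ✓ ADDNE  r1←0x68
10: ✓ ADDCS  r1←0x8f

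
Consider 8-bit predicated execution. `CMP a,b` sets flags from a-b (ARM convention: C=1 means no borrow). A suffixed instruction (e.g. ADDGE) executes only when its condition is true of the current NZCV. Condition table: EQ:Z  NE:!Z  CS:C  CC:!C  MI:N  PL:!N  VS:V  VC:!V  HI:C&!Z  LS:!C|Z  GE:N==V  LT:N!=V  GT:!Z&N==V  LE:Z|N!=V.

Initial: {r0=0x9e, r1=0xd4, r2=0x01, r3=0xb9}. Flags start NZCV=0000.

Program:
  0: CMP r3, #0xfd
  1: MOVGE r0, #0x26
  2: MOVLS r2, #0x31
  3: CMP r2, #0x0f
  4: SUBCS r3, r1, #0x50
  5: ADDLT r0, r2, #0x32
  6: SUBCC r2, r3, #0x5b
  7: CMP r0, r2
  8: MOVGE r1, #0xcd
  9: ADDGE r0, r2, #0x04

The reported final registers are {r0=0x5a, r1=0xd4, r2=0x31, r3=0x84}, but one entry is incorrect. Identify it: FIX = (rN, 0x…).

0: ✓ CMP  NZCV=1000
1: · MOVGE
2: ✓ MOVLS  r2←0x31
3: ✓ CMP  NZCV=0010
4: ✓ SUBCS  r3←0x84
5: · ADDLT
6: · SUBCC
7: ✓ CMP  NZCV=0011
8: · MOVGE
9: · ADDGE

FIX = (r0, 0x9e)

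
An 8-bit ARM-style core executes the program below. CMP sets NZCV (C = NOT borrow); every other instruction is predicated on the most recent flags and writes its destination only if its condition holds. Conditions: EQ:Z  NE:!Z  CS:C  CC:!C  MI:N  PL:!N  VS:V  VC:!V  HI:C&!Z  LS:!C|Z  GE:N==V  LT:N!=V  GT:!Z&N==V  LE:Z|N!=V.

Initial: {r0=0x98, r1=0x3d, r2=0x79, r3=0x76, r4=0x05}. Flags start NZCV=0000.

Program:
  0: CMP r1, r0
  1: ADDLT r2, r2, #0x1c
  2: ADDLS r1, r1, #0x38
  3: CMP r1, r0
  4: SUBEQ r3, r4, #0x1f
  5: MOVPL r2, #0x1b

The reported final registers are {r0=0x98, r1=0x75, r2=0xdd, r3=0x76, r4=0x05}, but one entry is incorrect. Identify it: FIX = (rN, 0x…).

FIX = (r2, 0x79)

0: ✓ CMP  NZCV=1001
1: · ADDLT
2: ✓ ADDLS  r1←0x75
3: ✓ CMP  NZCV=1001
4: · SUBEQ
5: · MOVPL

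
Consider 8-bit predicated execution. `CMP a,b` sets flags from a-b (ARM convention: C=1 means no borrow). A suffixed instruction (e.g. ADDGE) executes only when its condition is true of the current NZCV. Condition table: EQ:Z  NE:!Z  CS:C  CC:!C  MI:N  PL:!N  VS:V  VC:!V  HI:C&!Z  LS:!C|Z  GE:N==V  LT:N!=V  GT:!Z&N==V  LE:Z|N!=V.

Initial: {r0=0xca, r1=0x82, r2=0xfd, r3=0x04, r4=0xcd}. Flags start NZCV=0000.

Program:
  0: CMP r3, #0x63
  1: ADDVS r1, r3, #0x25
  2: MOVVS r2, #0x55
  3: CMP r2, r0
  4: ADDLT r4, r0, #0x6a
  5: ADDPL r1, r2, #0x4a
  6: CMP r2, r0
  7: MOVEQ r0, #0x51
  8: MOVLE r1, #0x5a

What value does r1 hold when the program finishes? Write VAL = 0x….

VAL = 0x47

0: ✓ CMP  NZCV=1000
1: · ADDVS
2: · MOVVS
3: ✓ CMP  NZCV=0010
4: · ADDLT
5: ✓ ADDPL  r1←0x47
6: ✓ CMP  NZCV=0010
7: · MOVEQ
8: · MOVLE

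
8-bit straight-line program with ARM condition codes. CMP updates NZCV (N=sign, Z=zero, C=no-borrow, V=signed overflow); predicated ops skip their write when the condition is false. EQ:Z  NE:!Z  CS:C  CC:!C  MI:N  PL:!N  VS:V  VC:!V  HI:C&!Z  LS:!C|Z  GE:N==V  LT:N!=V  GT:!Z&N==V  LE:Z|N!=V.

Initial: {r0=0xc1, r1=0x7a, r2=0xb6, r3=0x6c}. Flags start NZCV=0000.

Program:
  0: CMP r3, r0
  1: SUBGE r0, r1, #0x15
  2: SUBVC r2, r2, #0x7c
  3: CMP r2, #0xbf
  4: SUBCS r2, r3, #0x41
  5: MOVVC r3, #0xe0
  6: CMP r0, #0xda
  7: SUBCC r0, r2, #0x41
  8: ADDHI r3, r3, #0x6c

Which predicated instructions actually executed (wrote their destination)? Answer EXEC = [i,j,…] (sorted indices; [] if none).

EXEC = [1,5,7]

0: ✓ CMP  NZCV=1001
1: ✓ SUBGE  r0←0x65
2: · SUBVC
3: ✓ CMP  NZCV=1000
4: · SUBCS
5: ✓ MOVVC  r3←0xe0
6: ✓ CMP  NZCV=1001
7: ✓ SUBCC  r0←0x75
8: · ADDHI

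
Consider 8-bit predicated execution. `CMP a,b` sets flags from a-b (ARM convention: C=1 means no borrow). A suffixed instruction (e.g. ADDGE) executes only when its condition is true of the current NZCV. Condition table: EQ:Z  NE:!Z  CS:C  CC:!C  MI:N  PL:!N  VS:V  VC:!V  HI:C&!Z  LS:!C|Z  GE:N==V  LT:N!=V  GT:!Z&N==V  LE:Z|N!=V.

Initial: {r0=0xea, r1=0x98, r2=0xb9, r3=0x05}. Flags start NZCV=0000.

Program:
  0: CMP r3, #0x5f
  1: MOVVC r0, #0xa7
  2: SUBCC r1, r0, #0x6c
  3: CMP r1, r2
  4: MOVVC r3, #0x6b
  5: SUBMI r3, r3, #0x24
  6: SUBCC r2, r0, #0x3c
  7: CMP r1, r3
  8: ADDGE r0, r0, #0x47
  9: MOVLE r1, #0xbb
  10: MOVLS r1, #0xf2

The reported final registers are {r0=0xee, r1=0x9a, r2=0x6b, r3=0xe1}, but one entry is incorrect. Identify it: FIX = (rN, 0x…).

FIX = (r1, 0xf2)

[0] flags=1000 → (cmp)
[1] flags=1000 VC?T → r0=0xa7
[2] flags=1000 CC?T → r1=0x3b
[3] flags=1001 → (cmp)
[4] flags=1001 VC?F → skip
[5] flags=1001 MI?T → r3=0xe1
[6] flags=1001 CC?T → r2=0x6b
[7] flags=0000 → (cmp)
[8] flags=0000 GE?T → r0=0xee
[9] flags=0000 LE?F → skip
[10] flags=0000 LS?T → r1=0xf2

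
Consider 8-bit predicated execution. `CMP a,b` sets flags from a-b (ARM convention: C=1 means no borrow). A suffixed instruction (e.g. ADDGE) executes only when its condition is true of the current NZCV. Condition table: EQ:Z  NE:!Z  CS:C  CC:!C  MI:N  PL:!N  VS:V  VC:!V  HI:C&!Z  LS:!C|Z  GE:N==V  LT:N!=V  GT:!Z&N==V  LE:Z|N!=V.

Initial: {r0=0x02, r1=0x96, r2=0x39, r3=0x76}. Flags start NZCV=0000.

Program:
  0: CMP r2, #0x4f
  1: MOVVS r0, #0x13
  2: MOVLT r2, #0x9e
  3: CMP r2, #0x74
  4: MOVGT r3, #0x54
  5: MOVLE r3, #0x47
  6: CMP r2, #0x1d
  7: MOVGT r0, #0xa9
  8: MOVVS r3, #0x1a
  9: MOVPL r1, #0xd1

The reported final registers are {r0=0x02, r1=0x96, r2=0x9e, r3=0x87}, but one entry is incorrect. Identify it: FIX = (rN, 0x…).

FIX = (r3, 0x47)

0: ✓ CMP  NZCV=1000
1: · MOVVS
2: ✓ MOVLT  r2←0x9e
3: ✓ CMP  NZCV=0011
4: · MOVGT
5: ✓ MOVLE  r3←0x47
6: ✓ CMP  NZCV=1010
7: · MOVGT
8: · MOVVS
9: · MOVPL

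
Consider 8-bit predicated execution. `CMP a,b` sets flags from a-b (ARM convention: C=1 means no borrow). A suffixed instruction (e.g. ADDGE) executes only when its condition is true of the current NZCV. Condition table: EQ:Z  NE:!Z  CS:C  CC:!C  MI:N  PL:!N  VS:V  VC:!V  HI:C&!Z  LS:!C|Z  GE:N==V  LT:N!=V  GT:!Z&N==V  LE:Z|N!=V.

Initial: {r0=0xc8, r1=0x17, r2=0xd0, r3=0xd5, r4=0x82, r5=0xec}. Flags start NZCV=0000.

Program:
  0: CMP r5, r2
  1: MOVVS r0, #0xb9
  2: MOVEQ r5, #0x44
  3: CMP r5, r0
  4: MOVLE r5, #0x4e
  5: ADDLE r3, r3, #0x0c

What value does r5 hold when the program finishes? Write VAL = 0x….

0: ✓ CMP  NZCV=0010
1: · MOVVS
2: · MOVEQ
3: ✓ CMP  NZCV=0010
4: · MOVLE
5: · ADDLE

VAL = 0xec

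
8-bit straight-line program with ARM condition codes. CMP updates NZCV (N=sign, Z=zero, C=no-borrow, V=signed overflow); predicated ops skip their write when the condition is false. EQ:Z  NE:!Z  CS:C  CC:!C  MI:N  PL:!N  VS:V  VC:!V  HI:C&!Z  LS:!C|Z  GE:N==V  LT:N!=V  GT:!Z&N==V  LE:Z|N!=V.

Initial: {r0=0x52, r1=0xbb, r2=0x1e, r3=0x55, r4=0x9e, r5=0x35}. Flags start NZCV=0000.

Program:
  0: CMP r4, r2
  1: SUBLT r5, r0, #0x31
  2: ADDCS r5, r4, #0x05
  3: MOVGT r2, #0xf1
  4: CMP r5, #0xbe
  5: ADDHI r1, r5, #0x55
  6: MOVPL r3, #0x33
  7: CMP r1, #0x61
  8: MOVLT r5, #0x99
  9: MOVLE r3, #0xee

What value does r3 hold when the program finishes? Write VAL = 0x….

VAL = 0xee

0: ✓ CMP  NZCV=1010
1: ✓ SUBLT  r5←0x21
2: ✓ ADDCS  r5←0xa3
3: · MOVGT
4: ✓ CMP  NZCV=1000
5: · ADDHI
6: · MOVPL
7: ✓ CMP  NZCV=0011
8: ✓ MOVLT  r5←0x99
9: ✓ MOVLE  r3←0xee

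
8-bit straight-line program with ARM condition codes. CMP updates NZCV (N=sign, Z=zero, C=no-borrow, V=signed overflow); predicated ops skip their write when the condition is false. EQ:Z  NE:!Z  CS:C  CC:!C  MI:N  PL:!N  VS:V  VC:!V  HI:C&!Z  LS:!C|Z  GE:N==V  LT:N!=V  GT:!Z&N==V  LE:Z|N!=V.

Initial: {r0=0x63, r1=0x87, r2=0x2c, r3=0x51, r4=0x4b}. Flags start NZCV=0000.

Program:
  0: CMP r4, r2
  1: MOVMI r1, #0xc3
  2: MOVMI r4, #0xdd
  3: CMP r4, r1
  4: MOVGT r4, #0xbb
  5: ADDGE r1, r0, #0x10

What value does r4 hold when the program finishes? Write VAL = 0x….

VAL = 0xbb

0: ✓ CMP  NZCV=0010
1: · MOVMI
2: · MOVMI
3: ✓ CMP  NZCV=1001
4: ✓ MOVGT  r4←0xbb
5: ✓ ADDGE  r1←0x73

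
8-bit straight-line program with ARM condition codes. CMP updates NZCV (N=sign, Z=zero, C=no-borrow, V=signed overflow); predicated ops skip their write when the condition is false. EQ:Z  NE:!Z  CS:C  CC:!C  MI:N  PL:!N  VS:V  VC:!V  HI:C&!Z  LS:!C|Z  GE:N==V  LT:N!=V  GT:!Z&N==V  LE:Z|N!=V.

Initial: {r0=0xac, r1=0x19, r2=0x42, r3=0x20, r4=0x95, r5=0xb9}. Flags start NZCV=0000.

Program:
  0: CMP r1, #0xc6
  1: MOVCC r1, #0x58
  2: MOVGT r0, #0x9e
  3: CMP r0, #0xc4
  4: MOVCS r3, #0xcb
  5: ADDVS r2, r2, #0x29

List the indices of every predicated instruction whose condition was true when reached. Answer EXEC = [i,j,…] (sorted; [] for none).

0: ✓ CMP  NZCV=0000
1: ✓ MOVCC  r1←0x58
2: ✓ MOVGT  r0←0x9e
3: ✓ CMP  NZCV=1000
4: · MOVCS
5: · ADDVS

EXEC = [1,2]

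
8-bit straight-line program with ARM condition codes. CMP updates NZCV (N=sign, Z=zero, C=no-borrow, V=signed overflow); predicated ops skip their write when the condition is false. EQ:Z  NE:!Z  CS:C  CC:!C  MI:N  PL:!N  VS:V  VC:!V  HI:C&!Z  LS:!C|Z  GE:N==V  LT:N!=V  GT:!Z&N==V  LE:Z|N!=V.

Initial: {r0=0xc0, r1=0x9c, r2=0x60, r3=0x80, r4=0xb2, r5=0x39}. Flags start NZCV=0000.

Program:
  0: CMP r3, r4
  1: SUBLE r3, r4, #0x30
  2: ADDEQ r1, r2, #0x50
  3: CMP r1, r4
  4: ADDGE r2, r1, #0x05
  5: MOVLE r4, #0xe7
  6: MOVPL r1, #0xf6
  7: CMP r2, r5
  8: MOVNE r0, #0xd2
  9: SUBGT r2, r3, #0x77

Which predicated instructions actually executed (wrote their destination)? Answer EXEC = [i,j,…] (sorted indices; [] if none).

0: ✓ CMP  NZCV=1000
1: ✓ SUBLE  r3←0x82
2: · ADDEQ
3: ✓ CMP  NZCV=1000
4: · ADDGE
5: ✓ MOVLE  r4←0xe7
6: · MOVPL
7: ✓ CMP  NZCV=0010
8: ✓ MOVNE  r0←0xd2
9: ✓ SUBGT  r2←0x0b

EXEC = [1,5,8,9]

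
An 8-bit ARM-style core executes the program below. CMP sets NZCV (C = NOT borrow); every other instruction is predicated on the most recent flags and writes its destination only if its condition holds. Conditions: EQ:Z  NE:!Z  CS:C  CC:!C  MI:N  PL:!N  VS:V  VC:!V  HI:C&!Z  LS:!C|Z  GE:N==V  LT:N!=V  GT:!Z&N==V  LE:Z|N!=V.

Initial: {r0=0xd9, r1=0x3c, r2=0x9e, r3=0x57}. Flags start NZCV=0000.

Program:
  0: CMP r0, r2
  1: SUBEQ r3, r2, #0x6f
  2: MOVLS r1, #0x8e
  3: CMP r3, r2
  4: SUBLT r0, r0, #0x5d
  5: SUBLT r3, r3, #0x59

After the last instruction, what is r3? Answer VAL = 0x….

[0] flags=0010 → (cmp)
[1] flags=0010 EQ?F → skip
[2] flags=0010 LS?F → skip
[3] flags=1001 → (cmp)
[4] flags=1001 LT?F → skip
[5] flags=1001 LT?F → skip

VAL = 0x57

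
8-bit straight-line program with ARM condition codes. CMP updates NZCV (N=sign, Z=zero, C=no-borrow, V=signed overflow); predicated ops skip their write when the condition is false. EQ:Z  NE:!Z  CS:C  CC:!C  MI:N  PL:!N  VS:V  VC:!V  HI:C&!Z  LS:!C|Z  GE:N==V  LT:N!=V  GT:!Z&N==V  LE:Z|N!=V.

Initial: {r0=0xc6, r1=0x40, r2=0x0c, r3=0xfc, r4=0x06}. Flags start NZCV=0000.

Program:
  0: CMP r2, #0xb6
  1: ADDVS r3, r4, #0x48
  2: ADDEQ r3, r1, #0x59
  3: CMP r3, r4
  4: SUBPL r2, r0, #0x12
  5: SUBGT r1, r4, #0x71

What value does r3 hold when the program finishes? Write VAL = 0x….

VAL = 0xfc

[0] flags=0000 → (cmp)
[1] flags=0000 VS?F → skip
[2] flags=0000 EQ?F → skip
[3] flags=1010 → (cmp)
[4] flags=1010 PL?F → skip
[5] flags=1010 GT?F → skip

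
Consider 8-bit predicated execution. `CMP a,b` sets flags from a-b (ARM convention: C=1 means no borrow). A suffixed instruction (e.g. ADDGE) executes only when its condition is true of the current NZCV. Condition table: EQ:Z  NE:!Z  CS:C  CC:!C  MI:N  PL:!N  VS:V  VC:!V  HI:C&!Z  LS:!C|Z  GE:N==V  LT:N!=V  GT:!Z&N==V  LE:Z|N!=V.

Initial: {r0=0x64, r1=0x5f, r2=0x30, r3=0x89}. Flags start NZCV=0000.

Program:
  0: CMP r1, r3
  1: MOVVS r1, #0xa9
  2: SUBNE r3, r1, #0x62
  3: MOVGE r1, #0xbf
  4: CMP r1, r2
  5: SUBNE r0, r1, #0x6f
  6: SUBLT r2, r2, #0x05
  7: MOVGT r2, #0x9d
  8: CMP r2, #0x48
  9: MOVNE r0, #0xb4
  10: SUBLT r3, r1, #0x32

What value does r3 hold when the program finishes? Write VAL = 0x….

VAL = 0x8d

0: ✓ CMP  NZCV=1001
1: ✓ MOVVS  r1←0xa9
2: ✓ SUBNE  r3←0x47
3: ✓ MOVGE  r1←0xbf
4: ✓ CMP  NZCV=1010
5: ✓ SUBNE  r0←0x50
6: ✓ SUBLT  r2←0x2b
7: · MOVGT
8: ✓ CMP  NZCV=1000
9: ✓ MOVNE  r0←0xb4
10: ✓ SUBLT  r3←0x8d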